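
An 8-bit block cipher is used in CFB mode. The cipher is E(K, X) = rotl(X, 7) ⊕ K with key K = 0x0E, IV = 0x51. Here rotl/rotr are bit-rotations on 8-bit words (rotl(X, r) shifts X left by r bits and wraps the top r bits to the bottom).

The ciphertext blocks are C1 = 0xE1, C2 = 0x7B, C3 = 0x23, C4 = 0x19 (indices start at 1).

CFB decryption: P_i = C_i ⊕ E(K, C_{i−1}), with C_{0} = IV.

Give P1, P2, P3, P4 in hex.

P1 = 0x47, P2 = 0x85, P3 = 0x90, P4 = 0x86

P1: E(K, 0x51) = 0xA6; 0xE1 ⊕ 0xA6 = 0x47.
P2: E(K, 0xE1) = 0xFE; 0x7B ⊕ 0xFE = 0x85.
P3: E(K, 0x7B) = 0xB3; 0x23 ⊕ 0xB3 = 0x90.
P4: E(K, 0x23) = 0x9F; 0x19 ⊕ 0x9F = 0x86.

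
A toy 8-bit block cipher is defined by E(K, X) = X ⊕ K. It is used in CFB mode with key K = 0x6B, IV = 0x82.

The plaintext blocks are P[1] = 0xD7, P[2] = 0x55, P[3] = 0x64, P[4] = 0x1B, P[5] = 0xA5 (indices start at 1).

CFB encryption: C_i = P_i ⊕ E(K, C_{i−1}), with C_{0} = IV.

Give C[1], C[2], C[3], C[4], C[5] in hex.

C[1]: E(K, 0x82) = 0xE9; 0xD7 ⊕ 0xE9 = 0x3E.
C[2]: E(K, 0x3E) = 0x55; 0x55 ⊕ 0x55 = 0x00.
C[3]: E(K, 0x00) = 0x6B; 0x64 ⊕ 0x6B = 0x0F.
C[4]: E(K, 0x0F) = 0x64; 0x1B ⊕ 0x64 = 0x7F.
C[5]: E(K, 0x7F) = 0x14; 0xA5 ⊕ 0x14 = 0xB1.

C[1] = 0x3E, C[2] = 0x00, C[3] = 0x0F, C[4] = 0x7F, C[5] = 0xB1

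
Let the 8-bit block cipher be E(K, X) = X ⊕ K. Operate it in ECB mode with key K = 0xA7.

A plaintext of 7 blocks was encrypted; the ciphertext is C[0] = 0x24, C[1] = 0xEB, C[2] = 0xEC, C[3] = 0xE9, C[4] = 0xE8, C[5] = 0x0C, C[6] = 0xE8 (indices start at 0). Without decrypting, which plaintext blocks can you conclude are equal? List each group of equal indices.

ECB encrypts each block independently with the same key, so equal ciphertext blocks imply equal plaintext blocks.
C[4] = C[6] = 0xE8, so P[4] = P[6].

P[4] = P[6]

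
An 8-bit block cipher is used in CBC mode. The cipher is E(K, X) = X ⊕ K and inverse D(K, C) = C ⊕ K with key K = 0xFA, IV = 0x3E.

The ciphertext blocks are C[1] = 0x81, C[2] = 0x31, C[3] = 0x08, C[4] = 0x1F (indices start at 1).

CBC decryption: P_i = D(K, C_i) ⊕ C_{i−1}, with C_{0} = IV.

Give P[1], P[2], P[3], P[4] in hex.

P[1]: D(K, 0x81) = 0x7B; 0x7B ⊕ 0x3E = 0x45.
P[2]: D(K, 0x31) = 0xCB; 0xCB ⊕ 0x81 = 0x4A.
P[3]: D(K, 0x08) = 0xF2; 0xF2 ⊕ 0x31 = 0xC3.
P[4]: D(K, 0x1F) = 0xE5; 0xE5 ⊕ 0x08 = 0xED.

P[1] = 0x45, P[2] = 0x4A, P[3] = 0xC3, P[4] = 0xED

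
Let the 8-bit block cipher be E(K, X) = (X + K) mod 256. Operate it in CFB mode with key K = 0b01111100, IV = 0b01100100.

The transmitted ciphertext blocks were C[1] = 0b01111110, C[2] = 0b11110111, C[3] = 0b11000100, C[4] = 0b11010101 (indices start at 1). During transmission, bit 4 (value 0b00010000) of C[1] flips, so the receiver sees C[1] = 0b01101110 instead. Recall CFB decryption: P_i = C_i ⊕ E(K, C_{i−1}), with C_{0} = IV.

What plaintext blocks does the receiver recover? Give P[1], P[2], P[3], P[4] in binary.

Only C[1] changed, to 0b01101110. In CFB, a change in C_i flips the same bit in P_i and garbles P_{i+1}. Decrypting the received ciphertext:
P[1]: E(K, 0b01100100) = 0b11100000; 0b01101110 ⊕ 0b11100000 = 0b10001110.
P[2]: E(K, 0b01101110) = 0b11101010; 0b11110111 ⊕ 0b11101010 = 0b00011101.
P[3]: E(K, 0b11110111) = 0b01110011; 0b11000100 ⊕ 0b01110011 = 0b10110111.
P[4]: E(K, 0b11000100) = 0b01000000; 0b11010101 ⊕ 0b01000000 = 0b10010101.
Blocks that differ from the original plaintext: P[1], P[2].

P[1] = 0b10001110, P[2] = 0b00011101, P[3] = 0b10110111, P[4] = 0b10010101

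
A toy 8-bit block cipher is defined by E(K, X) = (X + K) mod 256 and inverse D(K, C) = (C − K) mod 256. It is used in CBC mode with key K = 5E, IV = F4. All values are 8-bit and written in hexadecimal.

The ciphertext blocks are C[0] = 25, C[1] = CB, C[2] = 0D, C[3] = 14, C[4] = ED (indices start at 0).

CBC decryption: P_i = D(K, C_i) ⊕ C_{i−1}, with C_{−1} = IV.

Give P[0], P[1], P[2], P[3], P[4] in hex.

P[0] = 33, P[1] = 48, P[2] = 64, P[3] = BB, P[4] = 9B

P[0]: D(K, 25) = C7; C7 ⊕ F4 = 33.
P[1]: D(K, CB) = 6D; 6D ⊕ 25 = 48.
P[2]: D(K, 0D) = AF; AF ⊕ CB = 64.
P[3]: D(K, 14) = B6; B6 ⊕ 0D = BB.
P[4]: D(K, ED) = 8F; 8F ⊕ 14 = 9B.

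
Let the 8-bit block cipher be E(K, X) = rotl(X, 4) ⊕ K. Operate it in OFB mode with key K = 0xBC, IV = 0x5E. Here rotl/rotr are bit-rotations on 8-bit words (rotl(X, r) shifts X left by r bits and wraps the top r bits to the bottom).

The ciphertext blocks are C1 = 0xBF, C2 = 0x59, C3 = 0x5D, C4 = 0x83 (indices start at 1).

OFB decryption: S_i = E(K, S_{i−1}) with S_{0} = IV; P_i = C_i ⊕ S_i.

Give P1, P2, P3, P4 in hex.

P1 = 0xE6, P2 = 0x70, P3 = 0x73, P4 = 0xDD

P1: S = E(K, 0x5E) = 0x59; 0xBF ⊕ 0x59 = 0xE6.
P2: S = E(K, 0x59) = 0x29; 0x59 ⊕ 0x29 = 0x70.
P3: S = E(K, 0x29) = 0x2E; 0x5D ⊕ 0x2E = 0x73.
P4: S = E(K, 0x2E) = 0x5E; 0x83 ⊕ 0x5E = 0xDD.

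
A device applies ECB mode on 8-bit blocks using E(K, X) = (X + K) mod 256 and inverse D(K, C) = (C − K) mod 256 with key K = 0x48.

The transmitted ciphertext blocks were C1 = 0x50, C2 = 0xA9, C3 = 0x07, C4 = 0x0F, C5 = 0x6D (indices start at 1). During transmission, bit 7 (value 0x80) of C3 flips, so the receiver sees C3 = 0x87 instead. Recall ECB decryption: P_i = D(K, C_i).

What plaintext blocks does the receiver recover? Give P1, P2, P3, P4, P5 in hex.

P1 = 0x08, P2 = 0x61, P3 = 0x3F, P4 = 0xC7, P5 = 0x25

Only C3 changed, to 0x87. In ECB, a change in C_i affects only P_i. Decrypting the received ciphertext:
P1: D(K, 0x50) = 0x08.
P2: D(K, 0xA9) = 0x61.
P3: D(K, 0x87) = 0x3F.
P4: D(K, 0x0F) = 0xC7.
P5: D(K, 0x6D) = 0x25.
Blocks that differ from the original plaintext: P3.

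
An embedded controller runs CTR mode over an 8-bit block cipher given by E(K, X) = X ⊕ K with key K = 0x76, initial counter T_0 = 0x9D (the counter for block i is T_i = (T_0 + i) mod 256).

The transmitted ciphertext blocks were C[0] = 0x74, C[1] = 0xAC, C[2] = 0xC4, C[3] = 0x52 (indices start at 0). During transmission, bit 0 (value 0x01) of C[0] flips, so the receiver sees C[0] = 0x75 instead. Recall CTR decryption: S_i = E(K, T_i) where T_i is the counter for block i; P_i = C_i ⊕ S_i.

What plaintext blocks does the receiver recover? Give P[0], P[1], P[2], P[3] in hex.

P[0] = 0x9E, P[1] = 0x44, P[2] = 0x2D, P[3] = 0x84

Only C[0] changed, to 0x75. In CTR, a change in C_i flips the same bit in P_i only; the keystream is unaffected. Decrypting the received ciphertext:
P[0]: T = 0x9D, S = E(K, T) = 0xEB; 0x75 ⊕ 0xEB = 0x9E.
P[1]: T = 0x9E, S = E(K, T) = 0xE8; 0xAC ⊕ 0xE8 = 0x44.
P[2]: T = 0x9F, S = E(K, T) = 0xE9; 0xC4 ⊕ 0xE9 = 0x2D.
P[3]: T = 0xA0, S = E(K, T) = 0xD6; 0x52 ⊕ 0xD6 = 0x84.
Blocks that differ from the original plaintext: P[0].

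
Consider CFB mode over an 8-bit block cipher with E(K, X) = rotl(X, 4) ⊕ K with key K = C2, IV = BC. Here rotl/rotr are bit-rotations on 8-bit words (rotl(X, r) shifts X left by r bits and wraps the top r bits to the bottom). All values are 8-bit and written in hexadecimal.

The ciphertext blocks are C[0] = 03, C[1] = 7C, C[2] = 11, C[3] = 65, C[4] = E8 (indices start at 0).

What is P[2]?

CFB decryption: P_i = C_i ⊕ E(K, C_{i−1}), with C_{−1} = IV.
P[2]: E(K, 7C) = 05; 11 ⊕ 05 = 14.

P[2] = 14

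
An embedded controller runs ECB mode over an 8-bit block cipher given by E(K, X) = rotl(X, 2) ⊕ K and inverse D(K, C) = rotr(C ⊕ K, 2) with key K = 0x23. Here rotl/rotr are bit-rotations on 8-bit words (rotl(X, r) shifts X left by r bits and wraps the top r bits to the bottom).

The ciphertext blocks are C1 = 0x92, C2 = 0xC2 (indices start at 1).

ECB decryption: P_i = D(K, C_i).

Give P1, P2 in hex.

P1 = 0x6C, P2 = 0x78

P1: D(K, 0x92) = 0x6C.
P2: D(K, 0xC2) = 0x78.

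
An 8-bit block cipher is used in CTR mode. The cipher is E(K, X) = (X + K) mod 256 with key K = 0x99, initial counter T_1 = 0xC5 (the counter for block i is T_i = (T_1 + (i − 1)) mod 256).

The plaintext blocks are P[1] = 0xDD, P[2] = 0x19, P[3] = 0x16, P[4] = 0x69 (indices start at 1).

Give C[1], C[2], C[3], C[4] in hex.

CTR encryption: S_i = E(K, T_i) where T_i is the counter for block i; C_i = P_i ⊕ S_i.
C[1]: T = 0xC5, S = E(K, T) = 0x5E; 0xDD ⊕ 0x5E = 0x83.
C[2]: T = 0xC6, S = E(K, T) = 0x5F; 0x19 ⊕ 0x5F = 0x46.
C[3]: T = 0xC7, S = E(K, T) = 0x60; 0x16 ⊕ 0x60 = 0x76.
C[4]: T = 0xC8, S = E(K, T) = 0x61; 0x69 ⊕ 0x61 = 0x08.

C[1] = 0x83, C[2] = 0x46, C[3] = 0x76, C[4] = 0x08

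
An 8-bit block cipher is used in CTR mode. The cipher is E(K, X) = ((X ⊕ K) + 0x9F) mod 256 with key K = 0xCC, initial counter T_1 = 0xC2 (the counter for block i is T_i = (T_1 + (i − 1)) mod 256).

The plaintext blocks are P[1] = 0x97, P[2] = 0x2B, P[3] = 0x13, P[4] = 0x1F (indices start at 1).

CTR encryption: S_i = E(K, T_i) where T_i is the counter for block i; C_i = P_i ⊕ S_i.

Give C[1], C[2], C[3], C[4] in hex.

C[1]: T = 0xC2, S = E(K, T) = 0xAD; 0x97 ⊕ 0xAD = 0x3A.
C[2]: T = 0xC3, S = E(K, T) = 0xAE; 0x2B ⊕ 0xAE = 0x85.
C[3]: T = 0xC4, S = E(K, T) = 0xA7; 0x13 ⊕ 0xA7 = 0xB4.
C[4]: T = 0xC5, S = E(K, T) = 0xA8; 0x1F ⊕ 0xA8 = 0xB7.

C[1] = 0x3A, C[2] = 0x85, C[3] = 0xB4, C[4] = 0xB7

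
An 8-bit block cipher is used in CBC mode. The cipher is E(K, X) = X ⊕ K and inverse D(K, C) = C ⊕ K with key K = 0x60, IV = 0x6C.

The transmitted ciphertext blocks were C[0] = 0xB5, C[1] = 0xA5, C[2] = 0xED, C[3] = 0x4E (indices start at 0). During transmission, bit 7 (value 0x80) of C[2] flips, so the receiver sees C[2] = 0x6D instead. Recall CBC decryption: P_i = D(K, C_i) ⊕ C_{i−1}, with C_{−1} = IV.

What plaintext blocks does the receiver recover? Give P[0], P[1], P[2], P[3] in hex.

P[0] = 0xB9, P[1] = 0x70, P[2] = 0xA8, P[3] = 0x43

Only C[2] changed, to 0x6D. In CBC, a change in C_i garbles P_i and flips the same bit in P_{i+1}. Decrypting the received ciphertext:
P[0]: D(K, 0xB5) = 0xD5; 0xD5 ⊕ 0x6C = 0xB9.
P[1]: D(K, 0xA5) = 0xC5; 0xC5 ⊕ 0xB5 = 0x70.
P[2]: D(K, 0x6D) = 0x0D; 0x0D ⊕ 0xA5 = 0xA8.
P[3]: D(K, 0x4E) = 0x2E; 0x2E ⊕ 0x6D = 0x43.
Blocks that differ from the original plaintext: P[2], P[3].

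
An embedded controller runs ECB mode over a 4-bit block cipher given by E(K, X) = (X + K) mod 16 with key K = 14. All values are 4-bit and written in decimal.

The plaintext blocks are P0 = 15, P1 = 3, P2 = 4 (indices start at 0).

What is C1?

ECB encryption: C_i = E(K, P_i).
C1: E(K, 3) = 1.

C1 = 1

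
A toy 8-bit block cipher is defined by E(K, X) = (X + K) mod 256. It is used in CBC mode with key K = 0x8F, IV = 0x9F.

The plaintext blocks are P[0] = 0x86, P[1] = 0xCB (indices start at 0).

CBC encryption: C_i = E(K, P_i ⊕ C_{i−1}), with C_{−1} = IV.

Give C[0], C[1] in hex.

C[0]: P[0] ⊕ 0x9F = 0x19; E(K, 0x19) = 0xA8.
C[1]: P[1] ⊕ 0xA8 = 0x63; E(K, 0x63) = 0xF2.

C[0] = 0xA8, C[1] = 0xF2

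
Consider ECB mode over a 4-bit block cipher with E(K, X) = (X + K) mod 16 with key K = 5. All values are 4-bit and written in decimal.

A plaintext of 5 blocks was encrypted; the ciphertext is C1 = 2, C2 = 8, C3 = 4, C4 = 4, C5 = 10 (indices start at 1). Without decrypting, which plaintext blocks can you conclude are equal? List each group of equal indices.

ECB encrypts each block independently with the same key, so equal ciphertext blocks imply equal plaintext blocks.
C3 = C4 = 4, so P3 = P4.

P3 = P4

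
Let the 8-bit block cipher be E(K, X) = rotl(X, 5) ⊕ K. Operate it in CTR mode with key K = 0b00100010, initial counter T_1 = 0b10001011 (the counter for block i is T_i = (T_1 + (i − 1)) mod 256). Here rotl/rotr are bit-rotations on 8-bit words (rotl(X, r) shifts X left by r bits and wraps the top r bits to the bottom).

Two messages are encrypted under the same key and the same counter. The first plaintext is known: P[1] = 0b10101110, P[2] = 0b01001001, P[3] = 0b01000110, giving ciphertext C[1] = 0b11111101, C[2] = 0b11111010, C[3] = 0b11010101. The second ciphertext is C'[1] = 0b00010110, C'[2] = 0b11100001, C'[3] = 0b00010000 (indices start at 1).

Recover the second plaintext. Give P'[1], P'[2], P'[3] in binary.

P'[1] = 0b01000101, P'[2] = 0b01010010, P'[3] = 0b10000011

In CTR with a reused counter, both messages share the same keystream S_i, so C_i ⊕ C'_i = P_i ⊕ P'_i and thus P'_i = P_i ⊕ C_i ⊕ C'_i.
P'[1]: 0b10101110 ⊕ 0b11111101 ⊕ 0b00010110 = 0b01000101.
P'[2]: 0b01001001 ⊕ 0b11111010 ⊕ 0b11100001 = 0b01010010.
P'[3]: 0b01000110 ⊕ 0b11010101 ⊕ 0b00010000 = 0b10000011.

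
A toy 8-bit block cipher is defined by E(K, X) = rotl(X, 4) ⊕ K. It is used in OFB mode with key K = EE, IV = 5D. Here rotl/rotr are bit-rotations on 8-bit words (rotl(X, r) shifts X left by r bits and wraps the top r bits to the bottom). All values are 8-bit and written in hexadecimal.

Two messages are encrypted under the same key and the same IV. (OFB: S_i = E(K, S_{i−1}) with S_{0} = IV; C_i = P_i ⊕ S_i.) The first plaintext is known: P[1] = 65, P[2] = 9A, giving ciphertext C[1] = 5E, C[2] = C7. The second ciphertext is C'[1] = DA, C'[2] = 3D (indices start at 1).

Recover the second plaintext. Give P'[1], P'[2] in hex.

P'[1] = E1, P'[2] = 60

In OFB with a reused IV, both messages share the same keystream S_i, so C_i ⊕ C'_i = P_i ⊕ P'_i and thus P'_i = P_i ⊕ C_i ⊕ C'_i.
P'[1]: 65 ⊕ 5E ⊕ DA = E1.
P'[2]: 9A ⊕ C7 ⊕ 3D = 60.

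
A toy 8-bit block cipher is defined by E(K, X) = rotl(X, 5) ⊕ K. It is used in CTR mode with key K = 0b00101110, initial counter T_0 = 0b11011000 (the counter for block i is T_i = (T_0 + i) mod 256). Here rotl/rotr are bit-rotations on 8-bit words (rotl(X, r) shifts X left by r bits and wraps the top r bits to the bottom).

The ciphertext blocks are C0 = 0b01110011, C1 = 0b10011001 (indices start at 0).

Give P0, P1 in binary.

P0 = 0b01000110, P1 = 0b10001100

CTR decryption: S_i = E(K, T_i) where T_i is the counter for block i; P_i = C_i ⊕ S_i.
P0: T = 0b11011000, S = E(K, T) = 0b00110101; 0b01110011 ⊕ 0b00110101 = 0b01000110.
P1: T = 0b11011001, S = E(K, T) = 0b00010101; 0b10011001 ⊕ 0b00010101 = 0b10001100.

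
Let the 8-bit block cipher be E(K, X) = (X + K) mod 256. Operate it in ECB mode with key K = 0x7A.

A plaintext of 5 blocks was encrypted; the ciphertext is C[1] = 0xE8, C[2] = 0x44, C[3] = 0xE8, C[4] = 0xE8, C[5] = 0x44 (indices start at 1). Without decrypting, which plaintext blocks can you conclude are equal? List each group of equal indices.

P[1] = P[3] = P[4]; P[2] = P[5]

ECB encrypts each block independently with the same key, so equal ciphertext blocks imply equal plaintext blocks.
C[1] = C[3] = C[4] = 0xE8, so P[1] = P[3] = P[4].
C[2] = C[5] = 0x44, so P[2] = P[5].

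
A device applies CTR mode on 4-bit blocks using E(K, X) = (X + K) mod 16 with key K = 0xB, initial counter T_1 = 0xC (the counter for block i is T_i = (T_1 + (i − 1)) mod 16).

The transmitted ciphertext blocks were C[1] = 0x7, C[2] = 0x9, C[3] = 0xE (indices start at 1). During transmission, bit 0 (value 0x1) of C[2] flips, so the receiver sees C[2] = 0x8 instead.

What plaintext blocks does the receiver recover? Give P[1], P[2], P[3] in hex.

CTR decryption: S_i = E(K, T_i) where T_i is the counter for block i; P_i = C_i ⊕ S_i.
Only C[2] changed, to 0x8. In CTR, a change in C_i flips the same bit in P_i only; the keystream is unaffected. Decrypting the received ciphertext:
P[1]: T = 0xC, S = E(K, T) = 0x7; 0x7 ⊕ 0x7 = 0x0.
P[2]: T = 0xD, S = E(K, T) = 0x8; 0x8 ⊕ 0x8 = 0x0.
P[3]: T = 0xE, S = E(K, T) = 0x9; 0xE ⊕ 0x9 = 0x7.
Blocks that differ from the original plaintext: P[2].

P[1] = 0x0, P[2] = 0x0, P[3] = 0x7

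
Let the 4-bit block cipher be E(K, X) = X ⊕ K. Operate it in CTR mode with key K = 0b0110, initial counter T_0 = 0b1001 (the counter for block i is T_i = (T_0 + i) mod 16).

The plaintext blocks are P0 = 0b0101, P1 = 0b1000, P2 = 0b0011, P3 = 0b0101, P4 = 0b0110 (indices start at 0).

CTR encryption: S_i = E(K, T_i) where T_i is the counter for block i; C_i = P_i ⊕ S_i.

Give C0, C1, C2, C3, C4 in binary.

C0: T = 0b1001, S = E(K, T) = 0b1111; 0b0101 ⊕ 0b1111 = 0b1010.
C1: T = 0b1010, S = E(K, T) = 0b1100; 0b1000 ⊕ 0b1100 = 0b0100.
C2: T = 0b1011, S = E(K, T) = 0b1101; 0b0011 ⊕ 0b1101 = 0b1110.
C3: T = 0b1100, S = E(K, T) = 0b1010; 0b0101 ⊕ 0b1010 = 0b1111.
C4: T = 0b1101, S = E(K, T) = 0b1011; 0b0110 ⊕ 0b1011 = 0b1101.

C0 = 0b1010, C1 = 0b0100, C2 = 0b1110, C3 = 0b1111, C4 = 0b1101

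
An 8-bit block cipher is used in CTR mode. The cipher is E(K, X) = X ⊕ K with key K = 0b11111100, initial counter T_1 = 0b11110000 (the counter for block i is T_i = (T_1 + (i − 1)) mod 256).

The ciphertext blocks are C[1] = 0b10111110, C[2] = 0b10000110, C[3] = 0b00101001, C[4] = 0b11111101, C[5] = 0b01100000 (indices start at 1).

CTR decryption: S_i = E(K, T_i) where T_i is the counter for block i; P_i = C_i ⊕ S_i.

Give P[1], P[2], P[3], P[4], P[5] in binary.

P[1]: T = 0b11110000, S = E(K, T) = 0b00001100; 0b10111110 ⊕ 0b00001100 = 0b10110010.
P[2]: T = 0b11110001, S = E(K, T) = 0b00001101; 0b10000110 ⊕ 0b00001101 = 0b10001011.
P[3]: T = 0b11110010, S = E(K, T) = 0b00001110; 0b00101001 ⊕ 0b00001110 = 0b00100111.
P[4]: T = 0b11110011, S = E(K, T) = 0b00001111; 0b11111101 ⊕ 0b00001111 = 0b11110010.
P[5]: T = 0b11110100, S = E(K, T) = 0b00001000; 0b01100000 ⊕ 0b00001000 = 0b01101000.

P[1] = 0b10110010, P[2] = 0b10001011, P[3] = 0b00100111, P[4] = 0b11110010, P[5] = 0b01101000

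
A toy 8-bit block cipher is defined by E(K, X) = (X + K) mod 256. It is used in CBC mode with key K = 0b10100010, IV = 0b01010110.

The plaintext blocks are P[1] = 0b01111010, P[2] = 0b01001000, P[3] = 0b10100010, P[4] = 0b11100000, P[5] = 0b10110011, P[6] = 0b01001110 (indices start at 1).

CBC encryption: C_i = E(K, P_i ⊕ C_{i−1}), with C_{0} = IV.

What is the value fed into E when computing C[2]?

C[1]: P[1] ⊕ 0b01010110 = 0b00101100; E(K, 0b00101100) = 0b11001110.
C[2]: P[2] ⊕ 0b11001110 = 0b10000110; E(K, 0b10000110) = 0b00101000.
So the input to E for block [2] is 0b10000110.

0b10000110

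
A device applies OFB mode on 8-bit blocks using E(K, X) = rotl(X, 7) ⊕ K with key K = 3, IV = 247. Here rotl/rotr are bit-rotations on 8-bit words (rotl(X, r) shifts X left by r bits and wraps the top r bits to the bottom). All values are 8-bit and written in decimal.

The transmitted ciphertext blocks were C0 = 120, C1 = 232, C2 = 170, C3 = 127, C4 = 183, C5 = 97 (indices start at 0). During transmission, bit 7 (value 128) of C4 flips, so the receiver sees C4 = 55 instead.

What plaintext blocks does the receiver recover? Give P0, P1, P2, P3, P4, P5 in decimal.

P0 = 128, P1 = 151, P2 = 22, P3 = 34, P4 = 154, P5 = 180

OFB decryption: S_i = E(K, S_{i−1}) with S_{−1} = IV; P_i = C_i ⊕ S_i.
Only C4 changed, to 55. In OFB, a change in C_i flips the same bit in P_i only; the keystream is unaffected. Decrypting the received ciphertext:
P0: S = E(K, 247) = 248; 120 ⊕ 248 = 128.
P1: S = E(K, 248) = 127; 232 ⊕ 127 = 151.
P2: S = E(K, 127) = 188; 170 ⊕ 188 = 22.
P3: S = E(K, 188) = 93; 127 ⊕ 93 = 34.
P4: S = E(K, 93) = 173; 55 ⊕ 173 = 154.
P5: S = E(K, 173) = 213; 97 ⊕ 213 = 180.
Blocks that differ from the original plaintext: P4.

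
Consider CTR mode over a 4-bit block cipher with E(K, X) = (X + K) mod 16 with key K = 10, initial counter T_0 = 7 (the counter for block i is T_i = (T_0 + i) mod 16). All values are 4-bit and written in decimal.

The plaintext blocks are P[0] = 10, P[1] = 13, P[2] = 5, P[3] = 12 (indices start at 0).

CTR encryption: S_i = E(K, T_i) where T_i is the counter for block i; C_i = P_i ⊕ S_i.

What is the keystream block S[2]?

3

C[0]: T = 7, S = E(K, T) = 1; 10 ⊕ 1 = 11.
C[1]: T = 8, S = E(K, T) = 2; 13 ⊕ 2 = 15.
C[2]: T = 9, S = E(K, T) = 3; 5 ⊕ 3 = 6.
So S[2] = 3.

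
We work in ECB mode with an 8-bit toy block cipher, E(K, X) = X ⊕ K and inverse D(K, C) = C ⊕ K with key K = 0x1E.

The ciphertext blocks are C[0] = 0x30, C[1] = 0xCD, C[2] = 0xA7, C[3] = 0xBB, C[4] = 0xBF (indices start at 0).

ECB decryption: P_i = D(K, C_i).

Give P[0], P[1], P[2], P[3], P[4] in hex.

P[0]: D(K, 0x30) = 0x2E.
P[1]: D(K, 0xCD) = 0xD3.
P[2]: D(K, 0xA7) = 0xB9.
P[3]: D(K, 0xBB) = 0xA5.
P[4]: D(K, 0xBF) = 0xA1.

P[0] = 0x2E, P[1] = 0xD3, P[2] = 0xB9, P[3] = 0xA5, P[4] = 0xA1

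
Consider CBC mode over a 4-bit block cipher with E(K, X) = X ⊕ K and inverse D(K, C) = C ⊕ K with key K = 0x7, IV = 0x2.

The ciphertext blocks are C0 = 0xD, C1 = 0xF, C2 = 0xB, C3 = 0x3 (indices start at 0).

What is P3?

P3 = 0xF

CBC decryption: P_i = D(K, C_i) ⊕ C_{i−1}, with C_{−1} = IV.
P3: D(K, 0x3) = 0x4; 0x4 ⊕ 0xB = 0xF.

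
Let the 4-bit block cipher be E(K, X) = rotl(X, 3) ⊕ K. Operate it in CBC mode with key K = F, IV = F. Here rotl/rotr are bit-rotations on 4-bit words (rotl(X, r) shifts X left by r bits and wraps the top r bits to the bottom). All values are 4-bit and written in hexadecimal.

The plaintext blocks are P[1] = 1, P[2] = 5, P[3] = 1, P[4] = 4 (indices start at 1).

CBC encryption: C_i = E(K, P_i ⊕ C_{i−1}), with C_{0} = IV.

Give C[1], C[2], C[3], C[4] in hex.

C[1]: P[1] ⊕ F = E; E(K, E) = 8.
C[2]: P[2] ⊕ 8 = D; E(K, D) = 1.
C[3]: P[3] ⊕ 1 = 0; E(K, 0) = F.
C[4]: P[4] ⊕ F = B; E(K, B) = 2.

C[1] = 8, C[2] = 1, C[3] = F, C[4] = 2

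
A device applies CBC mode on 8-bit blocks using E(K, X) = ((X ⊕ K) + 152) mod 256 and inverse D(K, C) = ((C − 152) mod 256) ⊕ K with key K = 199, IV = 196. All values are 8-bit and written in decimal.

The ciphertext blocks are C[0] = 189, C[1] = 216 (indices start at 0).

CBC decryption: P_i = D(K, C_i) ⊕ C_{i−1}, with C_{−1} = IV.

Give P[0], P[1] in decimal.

P[0] = 38, P[1] = 58

P[0]: D(K, 189) = 226; 226 ⊕ 196 = 38.
P[1]: D(K, 216) = 135; 135 ⊕ 189 = 58.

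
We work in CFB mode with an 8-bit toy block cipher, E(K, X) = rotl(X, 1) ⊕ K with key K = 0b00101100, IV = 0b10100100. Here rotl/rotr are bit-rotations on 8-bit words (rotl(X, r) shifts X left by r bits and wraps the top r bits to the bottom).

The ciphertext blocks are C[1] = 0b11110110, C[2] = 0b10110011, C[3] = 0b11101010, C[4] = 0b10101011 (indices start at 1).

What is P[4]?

P[4] = 0b01010010

CFB decryption: P_i = C_i ⊕ E(K, C_{i−1}), with C_{0} = IV.
P[4]: E(K, 0b11101010) = 0b11111001; 0b10101011 ⊕ 0b11111001 = 0b01010010.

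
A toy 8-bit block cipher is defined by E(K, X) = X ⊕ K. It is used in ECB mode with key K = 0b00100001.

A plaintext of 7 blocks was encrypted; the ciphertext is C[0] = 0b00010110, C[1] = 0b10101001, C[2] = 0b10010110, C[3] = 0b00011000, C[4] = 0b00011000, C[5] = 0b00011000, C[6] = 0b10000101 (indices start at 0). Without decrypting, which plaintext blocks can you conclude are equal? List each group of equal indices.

P[3] = P[4] = P[5]

ECB encrypts each block independently with the same key, so equal ciphertext blocks imply equal plaintext blocks.
C[3] = C[4] = C[5] = 0b00011000, so P[3] = P[4] = P[5].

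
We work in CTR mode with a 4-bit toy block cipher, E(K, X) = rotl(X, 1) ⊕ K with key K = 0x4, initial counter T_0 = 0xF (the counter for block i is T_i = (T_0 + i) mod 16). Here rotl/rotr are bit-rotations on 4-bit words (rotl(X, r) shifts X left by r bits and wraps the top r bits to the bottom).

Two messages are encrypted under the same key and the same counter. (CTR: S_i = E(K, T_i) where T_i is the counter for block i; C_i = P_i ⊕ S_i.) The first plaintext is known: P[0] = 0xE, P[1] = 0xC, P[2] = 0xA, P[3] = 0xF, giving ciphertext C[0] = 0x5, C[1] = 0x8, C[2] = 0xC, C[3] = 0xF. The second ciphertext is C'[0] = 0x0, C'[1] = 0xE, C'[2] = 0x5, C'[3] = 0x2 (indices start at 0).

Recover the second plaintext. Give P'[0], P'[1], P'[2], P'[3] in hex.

P'[0] = 0xB, P'[1] = 0xA, P'[2] = 0x3, P'[3] = 0x2

In CTR with a reused counter, both messages share the same keystream S_i, so C_i ⊕ C'_i = P_i ⊕ P'_i and thus P'_i = P_i ⊕ C_i ⊕ C'_i.
P'[0]: 0xE ⊕ 0x5 ⊕ 0x0 = 0xB.
P'[1]: 0xC ⊕ 0x8 ⊕ 0xE = 0xA.
P'[2]: 0xA ⊕ 0xC ⊕ 0x5 = 0x3.
P'[3]: 0xF ⊕ 0xF ⊕ 0x2 = 0x2.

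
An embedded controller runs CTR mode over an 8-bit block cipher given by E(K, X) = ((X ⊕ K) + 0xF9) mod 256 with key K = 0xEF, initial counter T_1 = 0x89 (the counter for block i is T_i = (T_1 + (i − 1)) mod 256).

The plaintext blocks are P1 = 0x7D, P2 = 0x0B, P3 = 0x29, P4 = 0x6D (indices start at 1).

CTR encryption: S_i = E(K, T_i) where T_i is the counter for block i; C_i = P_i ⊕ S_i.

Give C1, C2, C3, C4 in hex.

C1: T = 0x89, S = E(K, T) = 0x5F; 0x7D ⊕ 0x5F = 0x22.
C2: T = 0x8A, S = E(K, T) = 0x5E; 0x0B ⊕ 0x5E = 0x55.
C3: T = 0x8B, S = E(K, T) = 0x5D; 0x29 ⊕ 0x5D = 0x74.
C4: T = 0x8C, S = E(K, T) = 0x5C; 0x6D ⊕ 0x5C = 0x31.

C1 = 0x22, C2 = 0x55, C3 = 0x74, C4 = 0x31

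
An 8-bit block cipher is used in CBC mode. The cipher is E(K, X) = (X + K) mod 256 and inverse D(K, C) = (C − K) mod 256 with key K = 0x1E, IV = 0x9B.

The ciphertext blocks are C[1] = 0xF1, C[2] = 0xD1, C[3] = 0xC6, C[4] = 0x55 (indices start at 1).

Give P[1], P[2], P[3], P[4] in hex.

CBC decryption: P_i = D(K, C_i) ⊕ C_{i−1}, with C_{0} = IV.
P[1]: D(K, 0xF1) = 0xD3; 0xD3 ⊕ 0x9B = 0x48.
P[2]: D(K, 0xD1) = 0xB3; 0xB3 ⊕ 0xF1 = 0x42.
P[3]: D(K, 0xC6) = 0xA8; 0xA8 ⊕ 0xD1 = 0x79.
P[4]: D(K, 0x55) = 0x37; 0x37 ⊕ 0xC6 = 0xF1.

P[1] = 0x48, P[2] = 0x42, P[3] = 0x79, P[4] = 0xF1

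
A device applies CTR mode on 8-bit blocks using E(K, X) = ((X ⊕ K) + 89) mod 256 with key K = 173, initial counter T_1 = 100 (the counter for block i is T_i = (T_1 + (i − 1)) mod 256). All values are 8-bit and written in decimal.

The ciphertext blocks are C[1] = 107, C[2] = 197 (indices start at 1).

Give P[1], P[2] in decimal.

P[1] = 73, P[2] = 228

CTR decryption: S_i = E(K, T_i) where T_i is the counter for block i; P_i = C_i ⊕ S_i.
P[1]: T = 100, S = E(K, T) = 34; 107 ⊕ 34 = 73.
P[2]: T = 101, S = E(K, T) = 33; 197 ⊕ 33 = 228.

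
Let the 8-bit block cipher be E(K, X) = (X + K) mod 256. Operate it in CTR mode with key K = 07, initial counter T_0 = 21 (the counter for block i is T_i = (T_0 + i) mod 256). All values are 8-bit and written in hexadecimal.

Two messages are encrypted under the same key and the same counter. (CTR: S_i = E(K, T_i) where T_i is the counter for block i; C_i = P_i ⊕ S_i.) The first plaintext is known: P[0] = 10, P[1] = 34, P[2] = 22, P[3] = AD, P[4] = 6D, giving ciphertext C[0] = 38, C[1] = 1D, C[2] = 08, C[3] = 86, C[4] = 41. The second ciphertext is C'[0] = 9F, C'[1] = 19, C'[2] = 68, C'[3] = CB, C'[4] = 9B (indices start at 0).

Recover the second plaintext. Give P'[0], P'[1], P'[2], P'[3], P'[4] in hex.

In CTR with a reused counter, both messages share the same keystream S_i, so C_i ⊕ C'_i = P_i ⊕ P'_i and thus P'_i = P_i ⊕ C_i ⊕ C'_i.
P'[0]: 10 ⊕ 38 ⊕ 9F = B7.
P'[1]: 34 ⊕ 1D ⊕ 19 = 30.
P'[2]: 22 ⊕ 08 ⊕ 68 = 42.
P'[3]: AD ⊕ 86 ⊕ CB = E0.
P'[4]: 6D ⊕ 41 ⊕ 9B = B7.

P'[0] = B7, P'[1] = 30, P'[2] = 42, P'[3] = E0, P'[4] = B7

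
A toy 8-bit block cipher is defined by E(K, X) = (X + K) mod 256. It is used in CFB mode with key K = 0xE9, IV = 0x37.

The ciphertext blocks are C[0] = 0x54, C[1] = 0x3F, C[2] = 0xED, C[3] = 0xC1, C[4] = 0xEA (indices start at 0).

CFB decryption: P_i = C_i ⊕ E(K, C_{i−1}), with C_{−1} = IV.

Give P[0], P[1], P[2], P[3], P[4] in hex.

P[0] = 0x74, P[1] = 0x02, P[2] = 0xC5, P[3] = 0x17, P[4] = 0x40

P[0]: E(K, 0x37) = 0x20; 0x54 ⊕ 0x20 = 0x74.
P[1]: E(K, 0x54) = 0x3D; 0x3F ⊕ 0x3D = 0x02.
P[2]: E(K, 0x3F) = 0x28; 0xED ⊕ 0x28 = 0xC5.
P[3]: E(K, 0xED) = 0xD6; 0xC1 ⊕ 0xD6 = 0x17.
P[4]: E(K, 0xC1) = 0xAA; 0xEA ⊕ 0xAA = 0x40.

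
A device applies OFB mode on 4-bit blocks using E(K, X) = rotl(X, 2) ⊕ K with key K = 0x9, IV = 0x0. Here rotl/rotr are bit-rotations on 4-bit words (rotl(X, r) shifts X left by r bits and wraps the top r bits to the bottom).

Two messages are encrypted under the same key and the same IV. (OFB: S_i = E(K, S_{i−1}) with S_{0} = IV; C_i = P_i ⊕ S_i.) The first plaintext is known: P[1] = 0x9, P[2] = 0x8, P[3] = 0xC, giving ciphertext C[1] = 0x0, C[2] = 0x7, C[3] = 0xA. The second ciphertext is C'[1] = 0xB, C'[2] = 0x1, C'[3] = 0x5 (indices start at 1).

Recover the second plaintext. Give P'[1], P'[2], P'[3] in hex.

In OFB with a reused IV, both messages share the same keystream S_i, so C_i ⊕ C'_i = P_i ⊕ P'_i and thus P'_i = P_i ⊕ C_i ⊕ C'_i.
P'[1]: 0x9 ⊕ 0x0 ⊕ 0xB = 0x2.
P'[2]: 0x8 ⊕ 0x7 ⊕ 0x1 = 0xE.
P'[3]: 0xC ⊕ 0xA ⊕ 0x5 = 0x3.

P'[1] = 0x2, P'[2] = 0xE, P'[3] = 0x3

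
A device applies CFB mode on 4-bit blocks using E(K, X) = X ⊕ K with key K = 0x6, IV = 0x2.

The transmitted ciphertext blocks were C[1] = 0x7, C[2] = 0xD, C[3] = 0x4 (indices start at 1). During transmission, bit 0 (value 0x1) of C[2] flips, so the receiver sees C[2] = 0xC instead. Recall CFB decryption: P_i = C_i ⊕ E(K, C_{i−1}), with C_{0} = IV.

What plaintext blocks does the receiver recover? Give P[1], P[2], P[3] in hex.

P[1] = 0x3, P[2] = 0xD, P[3] = 0xE

Only C[2] changed, to 0xC. In CFB, a change in C_i flips the same bit in P_i and garbles P_{i+1}. Decrypting the received ciphertext:
P[1]: E(K, 0x2) = 0x4; 0x7 ⊕ 0x4 = 0x3.
P[2]: E(K, 0x7) = 0x1; 0xC ⊕ 0x1 = 0xD.
P[3]: E(K, 0xC) = 0xA; 0x4 ⊕ 0xA = 0xE.
Blocks that differ from the original plaintext: P[2], P[3].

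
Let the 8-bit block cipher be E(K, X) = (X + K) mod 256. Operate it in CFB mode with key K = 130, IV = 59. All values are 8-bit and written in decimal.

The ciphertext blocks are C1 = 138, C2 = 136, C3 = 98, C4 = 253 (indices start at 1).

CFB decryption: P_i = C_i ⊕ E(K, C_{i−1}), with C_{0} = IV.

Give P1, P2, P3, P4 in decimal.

P1: E(K, 59) = 189; 138 ⊕ 189 = 55.
P2: E(K, 138) = 12; 136 ⊕ 12 = 132.
P3: E(K, 136) = 10; 98 ⊕ 10 = 104.
P4: E(K, 98) = 228; 253 ⊕ 228 = 25.

P1 = 55, P2 = 132, P3 = 104, P4 = 25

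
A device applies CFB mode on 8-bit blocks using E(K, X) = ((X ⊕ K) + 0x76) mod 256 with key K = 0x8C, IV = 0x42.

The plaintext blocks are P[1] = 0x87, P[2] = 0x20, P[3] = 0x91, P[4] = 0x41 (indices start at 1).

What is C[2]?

CFB encryption: C_i = P_i ⊕ E(K, C_{i−1}), with C_{0} = IV.
C[1]: E(K, 0x42) = 0x44; 0x87 ⊕ 0x44 = 0xC3.
C[2]: E(K, 0xC3) = 0xC5; 0x20 ⊕ 0xC5 = 0xE5.

C[2] = 0xE5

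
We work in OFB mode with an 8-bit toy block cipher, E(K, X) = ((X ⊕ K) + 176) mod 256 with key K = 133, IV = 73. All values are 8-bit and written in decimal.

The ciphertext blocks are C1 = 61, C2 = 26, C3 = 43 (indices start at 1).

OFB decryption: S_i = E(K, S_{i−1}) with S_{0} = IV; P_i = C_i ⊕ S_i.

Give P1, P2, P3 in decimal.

P1: S = E(K, 73) = 124; 61 ⊕ 124 = 65.
P2: S = E(K, 124) = 169; 26 ⊕ 169 = 179.
P3: S = E(K, 169) = 220; 43 ⊕ 220 = 247.

P1 = 65, P2 = 179, P3 = 247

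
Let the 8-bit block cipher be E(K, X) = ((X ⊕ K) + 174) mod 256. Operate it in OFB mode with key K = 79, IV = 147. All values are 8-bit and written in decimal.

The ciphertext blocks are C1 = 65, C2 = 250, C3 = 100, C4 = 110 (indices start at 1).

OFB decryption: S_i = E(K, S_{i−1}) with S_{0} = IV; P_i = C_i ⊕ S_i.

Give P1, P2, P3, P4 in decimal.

P1: S = E(K, 147) = 138; 65 ⊕ 138 = 203.
P2: S = E(K, 138) = 115; 250 ⊕ 115 = 137.
P3: S = E(K, 115) = 234; 100 ⊕ 234 = 142.
P4: S = E(K, 234) = 83; 110 ⊕ 83 = 61.

P1 = 203, P2 = 137, P3 = 142, P4 = 61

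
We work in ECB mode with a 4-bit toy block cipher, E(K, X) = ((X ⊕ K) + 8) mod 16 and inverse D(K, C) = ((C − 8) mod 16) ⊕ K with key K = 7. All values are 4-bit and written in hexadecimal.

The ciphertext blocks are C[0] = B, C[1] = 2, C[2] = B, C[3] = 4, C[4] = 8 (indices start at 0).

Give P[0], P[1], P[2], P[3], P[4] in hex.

P[0] = 4, P[1] = D, P[2] = 4, P[3] = B, P[4] = 7

ECB decryption: P_i = D(K, C_i).
P[0]: D(K, B) = 4.
P[1]: D(K, 2) = D.
P[2]: D(K, B) = 4.
P[3]: D(K, 4) = B.
P[4]: D(K, 8) = 7.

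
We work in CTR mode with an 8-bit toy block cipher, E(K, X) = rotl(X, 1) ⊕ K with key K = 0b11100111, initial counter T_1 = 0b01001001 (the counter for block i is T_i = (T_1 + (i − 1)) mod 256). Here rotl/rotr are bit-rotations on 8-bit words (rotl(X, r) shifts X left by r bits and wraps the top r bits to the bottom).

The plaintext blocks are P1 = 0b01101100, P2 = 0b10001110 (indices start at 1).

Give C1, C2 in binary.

C1 = 0b00011001, C2 = 0b11111101

CTR encryption: S_i = E(K, T_i) where T_i is the counter for block i; C_i = P_i ⊕ S_i.
C1: T = 0b01001001, S = E(K, T) = 0b01110101; 0b01101100 ⊕ 0b01110101 = 0b00011001.
C2: T = 0b01001010, S = E(K, T) = 0b01110011; 0b10001110 ⊕ 0b01110011 = 0b11111101.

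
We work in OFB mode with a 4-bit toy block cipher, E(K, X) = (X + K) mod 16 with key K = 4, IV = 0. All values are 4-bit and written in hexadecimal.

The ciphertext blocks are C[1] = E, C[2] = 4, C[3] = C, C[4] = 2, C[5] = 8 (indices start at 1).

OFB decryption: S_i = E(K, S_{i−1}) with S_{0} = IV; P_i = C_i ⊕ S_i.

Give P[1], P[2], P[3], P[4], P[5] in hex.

P[1]: S = E(K, 0) = 4; E ⊕ 4 = A.
P[2]: S = E(K, 4) = 8; 4 ⊕ 8 = C.
P[3]: S = E(K, 8) = C; C ⊕ C = 0.
P[4]: S = E(K, C) = 0; 2 ⊕ 0 = 2.
P[5]: S = E(K, 0) = 4; 8 ⊕ 4 = C.

P[1] = A, P[2] = C, P[3] = 0, P[4] = 2, P[5] = C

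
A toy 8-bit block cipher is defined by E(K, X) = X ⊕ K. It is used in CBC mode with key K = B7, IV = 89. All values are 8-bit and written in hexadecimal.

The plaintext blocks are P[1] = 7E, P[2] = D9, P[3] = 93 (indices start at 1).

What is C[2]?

C[2] = 2E

CBC encryption: C_i = E(K, P_i ⊕ C_{i−1}), with C_{0} = IV.
C[1]: P[1] ⊕ 89 = F7; E(K, F7) = 40.
C[2]: P[2] ⊕ 40 = 99; E(K, 99) = 2E.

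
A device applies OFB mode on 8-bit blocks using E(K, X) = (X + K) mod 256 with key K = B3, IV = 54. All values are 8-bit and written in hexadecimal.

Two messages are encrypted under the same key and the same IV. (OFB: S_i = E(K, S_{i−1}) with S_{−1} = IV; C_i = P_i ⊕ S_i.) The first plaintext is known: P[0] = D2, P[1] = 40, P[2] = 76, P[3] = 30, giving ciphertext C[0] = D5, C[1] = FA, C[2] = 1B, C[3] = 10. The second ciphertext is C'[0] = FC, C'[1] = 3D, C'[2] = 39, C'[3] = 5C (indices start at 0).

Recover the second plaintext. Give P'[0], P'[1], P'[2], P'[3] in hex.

In OFB with a reused IV, both messages share the same keystream S_i, so C_i ⊕ C'_i = P_i ⊕ P'_i and thus P'_i = P_i ⊕ C_i ⊕ C'_i.
P'[0]: D2 ⊕ D5 ⊕ FC = FB.
P'[1]: 40 ⊕ FA ⊕ 3D = 87.
P'[2]: 76 ⊕ 1B ⊕ 39 = 54.
P'[3]: 30 ⊕ 10 ⊕ 5C = 7C.

P'[0] = FB, P'[1] = 87, P'[2] = 54, P'[3] = 7C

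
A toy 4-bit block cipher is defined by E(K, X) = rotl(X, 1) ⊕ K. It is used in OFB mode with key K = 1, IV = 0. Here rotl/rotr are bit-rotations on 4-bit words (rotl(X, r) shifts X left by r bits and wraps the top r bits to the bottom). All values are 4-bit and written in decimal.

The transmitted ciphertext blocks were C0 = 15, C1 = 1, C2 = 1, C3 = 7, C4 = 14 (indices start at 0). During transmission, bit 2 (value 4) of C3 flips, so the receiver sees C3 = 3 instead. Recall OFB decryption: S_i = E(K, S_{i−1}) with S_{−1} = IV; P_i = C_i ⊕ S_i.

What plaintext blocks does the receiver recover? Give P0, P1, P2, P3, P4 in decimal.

Only C3 changed, to 3. In OFB, a change in C_i flips the same bit in P_i only; the keystream is unaffected. Decrypting the received ciphertext:
P0: S = E(K, 0) = 1; 15 ⊕ 1 = 14.
P1: S = E(K, 1) = 3; 1 ⊕ 3 = 2.
P2: S = E(K, 3) = 7; 1 ⊕ 7 = 6.
P3: S = E(K, 7) = 15; 3 ⊕ 15 = 12.
P4: S = E(K, 15) = 14; 14 ⊕ 14 = 0.
Blocks that differ from the original plaintext: P3.

P0 = 14, P1 = 2, P2 = 6, P3 = 12, P4 = 0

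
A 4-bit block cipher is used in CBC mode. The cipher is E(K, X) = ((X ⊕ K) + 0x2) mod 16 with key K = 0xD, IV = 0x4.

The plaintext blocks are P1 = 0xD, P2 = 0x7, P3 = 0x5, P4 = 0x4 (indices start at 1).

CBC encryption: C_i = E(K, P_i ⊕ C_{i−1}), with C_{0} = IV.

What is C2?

C2 = 0xE

C1: P1 ⊕ 0x4 = 0x9; E(K, 0x9) = 0x6.
C2: P2 ⊕ 0x6 = 0x1; E(K, 0x1) = 0xE.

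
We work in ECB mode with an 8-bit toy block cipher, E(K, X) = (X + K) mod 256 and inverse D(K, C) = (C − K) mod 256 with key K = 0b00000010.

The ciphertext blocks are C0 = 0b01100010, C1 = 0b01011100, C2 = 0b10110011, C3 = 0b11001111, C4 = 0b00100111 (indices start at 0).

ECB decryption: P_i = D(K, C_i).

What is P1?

P1: D(K, 0b01011100) = 0b01011010.

P1 = 0b01011010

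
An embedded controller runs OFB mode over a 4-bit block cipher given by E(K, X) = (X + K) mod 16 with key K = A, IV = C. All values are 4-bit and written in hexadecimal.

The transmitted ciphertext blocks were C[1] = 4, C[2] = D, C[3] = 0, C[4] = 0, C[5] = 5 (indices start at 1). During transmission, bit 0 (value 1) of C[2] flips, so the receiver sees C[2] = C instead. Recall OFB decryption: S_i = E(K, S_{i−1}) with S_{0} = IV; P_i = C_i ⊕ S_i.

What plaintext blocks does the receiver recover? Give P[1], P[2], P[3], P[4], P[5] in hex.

P[1] = 2, P[2] = C, P[3] = A, P[4] = 4, P[5] = B

Only C[2] changed, to C. In OFB, a change in C_i flips the same bit in P_i only; the keystream is unaffected. Decrypting the received ciphertext:
P[1]: S = E(K, C) = 6; 4 ⊕ 6 = 2.
P[2]: S = E(K, 6) = 0; C ⊕ 0 = C.
P[3]: S = E(K, 0) = A; 0 ⊕ A = A.
P[4]: S = E(K, A) = 4; 0 ⊕ 4 = 4.
P[5]: S = E(K, 4) = E; 5 ⊕ E = B.
Blocks that differ from the original plaintext: P[2].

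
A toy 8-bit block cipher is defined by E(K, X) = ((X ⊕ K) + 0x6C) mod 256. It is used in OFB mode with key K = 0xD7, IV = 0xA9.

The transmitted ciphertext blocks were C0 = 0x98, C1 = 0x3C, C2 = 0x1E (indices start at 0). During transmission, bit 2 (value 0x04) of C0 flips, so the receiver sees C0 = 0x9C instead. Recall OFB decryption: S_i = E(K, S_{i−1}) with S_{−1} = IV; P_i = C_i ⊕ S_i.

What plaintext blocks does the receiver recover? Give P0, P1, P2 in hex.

Only C0 changed, to 0x9C. In OFB, a change in C_i flips the same bit in P_i only; the keystream is unaffected. Decrypting the received ciphertext:
P0: S = E(K, 0xA9) = 0xEA; 0x9C ⊕ 0xEA = 0x76.
P1: S = E(K, 0xEA) = 0xA9; 0x3C ⊕ 0xA9 = 0x95.
P2: S = E(K, 0xA9) = 0xEA; 0x1E ⊕ 0xEA = 0xF4.
Blocks that differ from the original plaintext: P0.

P0 = 0x76, P1 = 0x95, P2 = 0xF4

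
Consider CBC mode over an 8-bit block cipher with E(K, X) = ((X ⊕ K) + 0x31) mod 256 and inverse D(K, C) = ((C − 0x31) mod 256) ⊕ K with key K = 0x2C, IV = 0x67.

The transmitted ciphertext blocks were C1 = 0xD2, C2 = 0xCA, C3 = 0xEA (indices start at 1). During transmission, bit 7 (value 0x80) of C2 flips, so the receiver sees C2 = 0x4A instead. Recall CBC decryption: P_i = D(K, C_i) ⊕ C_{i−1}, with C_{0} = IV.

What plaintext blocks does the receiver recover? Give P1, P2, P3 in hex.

P1 = 0xEA, P2 = 0xE7, P3 = 0xDF

Only C2 changed, to 0x4A. In CBC, a change in C_i garbles P_i and flips the same bit in P_{i+1}. Decrypting the received ciphertext:
P1: D(K, 0xD2) = 0x8D; 0x8D ⊕ 0x67 = 0xEA.
P2: D(K, 0x4A) = 0x35; 0x35 ⊕ 0xD2 = 0xE7.
P3: D(K, 0xEA) = 0x95; 0x95 ⊕ 0x4A = 0xDF.
Blocks that differ from the original plaintext: P2, P3.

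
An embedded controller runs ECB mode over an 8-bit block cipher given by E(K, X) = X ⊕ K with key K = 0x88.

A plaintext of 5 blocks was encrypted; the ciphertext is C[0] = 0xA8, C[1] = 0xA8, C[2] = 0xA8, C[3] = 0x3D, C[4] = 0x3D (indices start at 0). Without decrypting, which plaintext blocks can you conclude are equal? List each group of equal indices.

ECB encrypts each block independently with the same key, so equal ciphertext blocks imply equal plaintext blocks.
C[0] = C[1] = C[2] = 0xA8, so P[0] = P[1] = P[2].
C[3] = C[4] = 0x3D, so P[3] = P[4].

P[0] = P[1] = P[2]; P[3] = P[4]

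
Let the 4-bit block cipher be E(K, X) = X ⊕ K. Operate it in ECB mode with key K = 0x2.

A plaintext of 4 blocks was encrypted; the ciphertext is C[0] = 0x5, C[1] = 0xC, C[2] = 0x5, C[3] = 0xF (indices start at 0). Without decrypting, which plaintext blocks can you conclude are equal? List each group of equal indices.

P[0] = P[2]

ECB encrypts each block independently with the same key, so equal ciphertext blocks imply equal plaintext blocks.
C[0] = C[2] = 0x5, so P[0] = P[2].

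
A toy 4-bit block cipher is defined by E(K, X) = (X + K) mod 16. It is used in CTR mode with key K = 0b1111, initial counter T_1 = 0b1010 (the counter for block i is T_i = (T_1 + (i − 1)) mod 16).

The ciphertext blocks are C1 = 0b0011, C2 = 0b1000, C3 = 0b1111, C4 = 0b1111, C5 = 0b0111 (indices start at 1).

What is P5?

CTR decryption: S_i = E(K, T_i) where T_i is the counter for block i; P_i = C_i ⊕ S_i.
P5: T = 0b1110, S = E(K, T) = 0b1101; 0b0111 ⊕ 0b1101 = 0b1010.

P5 = 0b1010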